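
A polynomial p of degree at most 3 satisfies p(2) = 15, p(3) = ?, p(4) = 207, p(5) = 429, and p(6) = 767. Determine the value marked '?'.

77

On equispaced nodes a degree-3 polynomial has vanishing fourth forward difference, so
  p(2) - 4·p(3) + 6·p(4) - 4·p(5) + p(6) = 0.
Substituting the known values and solving for p(3):
  -4·p(3) = -308
  p(3) = 77.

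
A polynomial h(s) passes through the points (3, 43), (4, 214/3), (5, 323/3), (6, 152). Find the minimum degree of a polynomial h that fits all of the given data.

2

Forward differences of the values at s = 3, 4, 5, 6:
  h  : 43  214/3  323/3  152
  Δ  : 85/3  109/3  133/3
  Δ^2: 8  8
  Δ^3: 0
The second differences are constant (8) and nonzero, while all higher differences vanish, so the minimal degree is 2.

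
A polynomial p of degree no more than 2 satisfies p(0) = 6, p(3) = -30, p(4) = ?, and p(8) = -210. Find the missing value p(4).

-54

The 3 known points determine the degree-2 polynomial uniquely.
Write p(s) = as^2 + bs + c. Substituting each data point gives a linear system:
  c = 6
  9a + 3b + c = -30
  64a + 8b + c = -210
Solving the system yields a = -3, b = -3, c = 6.
So p(s) = -3s^2 - 3s + 6.
Then p(4) = -54.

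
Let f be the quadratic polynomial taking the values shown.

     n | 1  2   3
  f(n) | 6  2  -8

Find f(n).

Write f(n) = an^2 + bn + c. Substituting each data point gives a linear system:
  a + b + c = 6
  4a + 2b + c = 2
  9a + 3b + c = -8
Solving the system yields a = -3, b = 5, c = 4.
So f(n) = -3n² + 5n + 4.
Check: f(3) = -8. ✓

f(n) = -3n^2 + 5n + 4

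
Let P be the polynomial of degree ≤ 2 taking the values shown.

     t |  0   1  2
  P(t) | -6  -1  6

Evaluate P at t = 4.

26

Using the Lagrange interpolation formula with nodes 0, 1, 2:
  L_0(t) = (t - 1)(t - 2) / 2
  L_1(t) = t(t - 2) / -1
  L_2(t) = t(t - 1) / 2
Then P(t) = -6·L_0(t) - 1·L_1(t) + 6·L_2(t).
Expanding and collecting terms gives P(t) = t^2 + 4t - 6.
Evaluating at t = 4: P(4) = 26.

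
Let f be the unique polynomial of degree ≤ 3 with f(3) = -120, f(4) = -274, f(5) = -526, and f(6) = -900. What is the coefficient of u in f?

1

Write f(u) = au^3 + bu^2 + cu + d. Substituting each data point gives a linear system:
  27a + 9b + 3c + d = -120
  64a + 16b + 4c + d = -274
  125a + 25b + 5c + d = -526
  216a + 36b + 6c + d = -900
Solving the system yields a = -4, b = -1, c = 1, d = -6.
So f(u) = -4u^3 - u^2 + u - 6.
The coefficient of u is 1.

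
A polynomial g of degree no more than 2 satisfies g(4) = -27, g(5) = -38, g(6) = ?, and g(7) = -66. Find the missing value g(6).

The 3 known points determine the degree-2 polynomial uniquely.
Write g(x) = ax^2 + bx + c. Substituting each data point gives a linear system:
  16a + 4b + c = -27
  25a + 5b + c = -38
  49a + 7b + c = -66
Solving the system yields a = -1, b = -2, c = -3.
So g(x) = -x^2 - 2x - 3.
Then g(6) = -51.

-51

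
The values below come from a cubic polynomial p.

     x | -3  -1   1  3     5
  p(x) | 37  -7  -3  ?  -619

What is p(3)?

On equispaced nodes a degree-3 polynomial has vanishing fourth forward difference, so
  p(-3) - 4·p(-1) + 6·p(1) - 4·p(3) + p(5) = 0.
Substituting the known values and solving for p(3):
  -4·p(3) = 572
  p(3) = -143.

-143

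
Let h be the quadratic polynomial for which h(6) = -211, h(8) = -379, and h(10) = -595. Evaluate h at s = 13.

Write h(s) = as^2 + bs + c. Substituting each data point gives a linear system:
  36a + 6b + c = -211
  64a + 8b + c = -379
  100a + 10b + c = -595
Solving the system yields a = -6, b = 0, c = 5.
So h(s) = -6s^2 + 5.
Then h(13) = -1009.

-1009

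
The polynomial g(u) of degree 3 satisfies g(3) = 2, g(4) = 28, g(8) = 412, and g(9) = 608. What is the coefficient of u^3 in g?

1

Write g(u) = au^3 + bu^2 + cu + d. Substituting each data point gives a linear system:
  27a + 9b + 3c + d = 2
  64a + 16b + 4c + d = 28
  512a + 64b + 8c + d = 412
  729a + 81b + 9c + d = 608
Solving the system yields a = 1, b = -1, c = -4, d = -4.
So g(u) = u^3 - u^2 - 4u - 4.
The leading coefficient is 1.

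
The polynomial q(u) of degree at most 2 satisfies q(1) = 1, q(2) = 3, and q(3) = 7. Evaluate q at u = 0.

Forward differences of the values at u = 1, 2, 3:
  q  : 1  3  7
  Δ  : 2  4
  Δ^2: 2
The second differences are constant, confirming degree 2.
Interpolating (Newton forward form) and evaluating at u = 0 gives q(0) = 1.

1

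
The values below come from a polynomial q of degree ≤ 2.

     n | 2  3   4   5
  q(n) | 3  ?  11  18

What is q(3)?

6

The 3 known points determine the degree-2 polynomial uniquely.
Write q(n) = an^2 + bn + c. Substituting each data point gives a linear system:
  4a + 2b + c = 3
  16a + 4b + c = 11
  25a + 5b + c = 18
Solving the system yields a = 1, b = -2, c = 3.
So q(n) = n^2 - 2n + 3.
Then q(3) = 6.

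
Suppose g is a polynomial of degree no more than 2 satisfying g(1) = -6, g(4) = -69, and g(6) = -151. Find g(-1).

-4

Write g(t) = at^2 + bt + c. Substituting each data point gives a linear system:
  a + b + c = -6
  16a + 4b + c = -69
  36a + 6b + c = -151
Solving the system yields a = -4, b = -1, c = -1.
So g(t) = -4t^2 - t - 1.
Then g(-1) = -4.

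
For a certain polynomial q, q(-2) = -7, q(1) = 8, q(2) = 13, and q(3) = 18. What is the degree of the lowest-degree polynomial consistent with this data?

1

Divided differences on the nodes -2, 1, 2, 3:
  order 0: -7  8  13  18
  order 1: 5  5  5
  order 2: 0  0
  order 3: 0
The order-1 divided differences are all 5 (nonzero) and every higher order vanishes, so the data lies on a polynomial of degree exactly 1.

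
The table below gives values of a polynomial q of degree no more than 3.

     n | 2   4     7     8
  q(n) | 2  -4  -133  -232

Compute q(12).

-1068

Write q(n) = an^3 + bn^2 + cn + d. Substituting each data point gives a linear system:
  8a + 4b + 2c + d = 2
  64a + 16b + 4c + d = -4
  343a + 49b + 7c + d = -133
  512a + 64b + 8c + d = -232
Solving the system yields a = -1, b = 5, c = -5, d = 0.
So q(n) = -n^3 + 5n^2 - 5n.
Then q(12) = -1068.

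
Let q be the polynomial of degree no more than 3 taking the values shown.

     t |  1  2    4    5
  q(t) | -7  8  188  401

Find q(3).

65

Using the Lagrange interpolation formula with nodes 1, 2, 4, 5:
  L_0(t) = (t - 2)(t - 4)(t - 5) / -12
  L_1(t) = (t - 1)(t - 4)(t - 5) / 6
  L_2(t) = (t - 1)(t - 2)(t - 5) / -6
  L_3(t) = (t - 1)(t - 2)(t - 4) / 12
Then q(t) = -7·L_0(t) + 8·L_1(t) + 188·L_2(t) + 401·L_3(t).
Expanding and collecting terms gives q(t) = 4t³ - 3t² - 4t - 4.
Evaluating at t = 3: q(3) = 65.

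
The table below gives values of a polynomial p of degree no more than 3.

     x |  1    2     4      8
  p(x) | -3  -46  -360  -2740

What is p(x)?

Write p(x) = ax^3 + bx^2 + cx + d. Substituting each data point gives a linear system:
  a + b + c + d = -3
  8a + 4b + 2c + d = -46
  64a + 16b + 4c + d = -360
  512a + 64b + 8c + d = -2740
Solving the system yields a = -5, b = -3, c = 1, d = 4.
So p(x) = -5x^3 - 3x^2 + x + 4.
Check: p(2) = -46. ✓

p(x) = -5x^3 - 3x^2 + x + 4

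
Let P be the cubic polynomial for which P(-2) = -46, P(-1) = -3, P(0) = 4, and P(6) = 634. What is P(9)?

Write P(n) = an^3 + bn^2 + cn + d. Substituting each data point gives a linear system:
  -8a + 4b - 2c + d = -46
  -a + b - c + d = -3
  d = 4
  216a + 36b + 6c + d = 634
Solving the system yields a = 4, b = -6, c = -3, d = 4.
So P(n) = 4n³ - 6n² - 3n + 4.
Then P(9) = 2407.

2407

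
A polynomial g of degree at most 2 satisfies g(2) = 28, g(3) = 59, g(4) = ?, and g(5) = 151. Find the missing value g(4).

100

On equispaced nodes a degree-2 polynomial has vanishing third forward difference, so
  - g(2) + 3·g(3) - 3·g(4) + g(5) = 0.
Substituting the known values and solving for g(4):
  -3·g(4) = -300
  g(4) = 100.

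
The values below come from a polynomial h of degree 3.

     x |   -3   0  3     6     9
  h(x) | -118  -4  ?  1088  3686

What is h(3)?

On equispaced nodes a degree-3 polynomial has vanishing fourth forward difference, so
  h(-3) - 4·h(0) + 6·h(3) - 4·h(6) + h(9) = 0.
Substituting the known values and solving for h(3):
  6·h(3) = 768
  h(3) = 128.

128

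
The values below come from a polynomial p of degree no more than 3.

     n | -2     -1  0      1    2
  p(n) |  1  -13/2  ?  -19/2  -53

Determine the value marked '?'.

-2

The 4 known points determine the degree-3 polynomial uniquely.
Write p(n) = an^3 + bn^2 + cn + d. Substituting each data point gives a linear system:
  -8a + 4b - 2c + d = 1
  -a + b - c + d = -13/2
  a + b + c + d = -19/2
  8a + 4b + 2c + d = -53
Solving the system yields a = -4, b = -6, c = 5/2, d = -2.
So p(n) = -4n^3 - 6n^2 + (5/2)n - 2.
Then p(0) = -2.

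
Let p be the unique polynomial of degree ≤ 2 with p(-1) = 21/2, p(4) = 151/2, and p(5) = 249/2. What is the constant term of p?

-1/2

Write p(t) = at^2 + bt + c. Substituting each data point gives a linear system:
  a - b + c = 21/2
  16a + 4b + c = 151/2
  25a + 5b + c = 249/2
Solving the system yields a = 6, b = -5, c = -1/2.
So p(t) = 6t^2 - 5t - 1/2.
The constant term is -1/2.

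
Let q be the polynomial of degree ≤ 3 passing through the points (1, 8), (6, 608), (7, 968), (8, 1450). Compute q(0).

2

Write q(t) = at^3 + bt^2 + ct + d. Substituting each data point gives a linear system:
  a + b + c + d = 8
  216a + 36b + 6c + d = 608
  343a + 49b + 7c + d = 968
  512a + 64b + 8c + d = 1450
Solving the system yields a = 3, b = -2, c = 5, d = 2.
So q(t) = 3t^3 - 2t^2 + 5t + 2.
Then q(0) = 2.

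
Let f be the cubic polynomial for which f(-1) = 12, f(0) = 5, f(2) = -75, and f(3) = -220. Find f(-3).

Write f(n) = an^3 + bn^2 + cn + d. Substituting each data point gives a linear system:
  -a + b - c + d = 12
  d = 5
  8a + 4b + 2c + d = -75
  27a + 9b + 3c + d = -220
Solving the system yields a = -6, b = -5, c = -6, d = 5.
So f(n) = -6n^3 - 5n^2 - 6n + 5.
Then f(-3) = 140.

140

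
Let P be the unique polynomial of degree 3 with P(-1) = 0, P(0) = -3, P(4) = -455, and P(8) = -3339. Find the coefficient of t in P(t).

Write P(t) = at^3 + bt^2 + ct + d. Substituting each data point gives a linear system:
  -a + b - c + d = 0
  d = -3
  64a + 16b + 4c + d = -455
  512a + 64b + 8c + d = -3339
Solving the system yields a = -6, b = -4, c = -1, d = -3.
So P(t) = -6t^3 - 4t^2 - t - 3.
The coefficient of t is -1.

-1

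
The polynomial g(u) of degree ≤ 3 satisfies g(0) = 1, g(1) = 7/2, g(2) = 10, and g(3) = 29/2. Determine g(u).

Using the Lagrange interpolation formula with nodes 0, 1, 2, 3:
  L_0(u) = (u - 1)(u - 2)(u - 3) / -6
  L_1(u) = u(u - 2)(u - 3) / 2
  L_2(u) = u(u - 1)(u - 3) / -2
  L_3(u) = u(u - 1)(u - 2) / 6
Then g(u) = 1·L_0(u) + 7/2·L_1(u) + 10·L_2(u) + 29/2·L_3(u).
Expanding and collecting terms gives g(u) = -u^3 + 5u^2 - (3/2)u + 1.
Check: g(2) = 10. ✓

g(u) = -u^3 + 5u^2 - (3/2)u + 1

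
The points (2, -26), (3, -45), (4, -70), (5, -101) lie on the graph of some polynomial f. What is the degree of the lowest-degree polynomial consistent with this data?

2

Divided differences on the nodes 2, 3, 4, 5:
  order 0: -26  -45  -70  -101
  order 1: -19  -25  -31
  order 2: -3  -3
  order 3: 0
The order-2 divided differences are all -3 (nonzero) and every higher order vanishes, so the data lies on a polynomial of degree exactly 2.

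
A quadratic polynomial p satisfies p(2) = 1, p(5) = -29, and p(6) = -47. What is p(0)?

Write p(s) = as^2 + bs + c. Substituting each data point gives a linear system:
  4a + 2b + c = 1
  25a + 5b + c = -29
  36a + 6b + c = -47
Solving the system yields a = -2, b = 4, c = 1.
So p(s) = -2s^2 + 4s + 1.
Then p(0) = 1.

1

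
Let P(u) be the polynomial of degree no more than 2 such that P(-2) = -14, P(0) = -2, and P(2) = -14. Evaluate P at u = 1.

Write P(u) = au^2 + bu + c. Substituting each data point gives a linear system:
  4a - 2b + c = -14
  c = -2
  4a + 2b + c = -14
Solving the system yields a = -3, b = 0, c = -2.
So P(u) = -3u² - 2.
Then P(1) = -5.

-5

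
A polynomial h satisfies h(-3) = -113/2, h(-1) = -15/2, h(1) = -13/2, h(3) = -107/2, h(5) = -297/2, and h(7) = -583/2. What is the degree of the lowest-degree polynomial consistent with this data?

2

Forward differences of the values at u = -3, -1, 1, 3, 5, 7:
  h  : -113/2  -15/2  -13/2  -107/2  -297/2  -583/2
  Δ  : 49  1  -47  -95  -143
  Δ^2: -48  -48  -48  -48
  Δ^3: 0  0  0
  Δ^4: 0  0
  Δ^5: 0
The second differences are constant (-48) and nonzero, while all higher differences vanish, so the minimal degree is 2.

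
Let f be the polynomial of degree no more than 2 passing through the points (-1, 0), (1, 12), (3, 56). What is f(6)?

182

Write f(t) = at^2 + bt + c. Substituting each data point gives a linear system:
  a - b + c = 0
  a + b + c = 12
  9a + 3b + c = 56
Solving the system yields a = 4, b = 6, c = 2.
So f(t) = 4t^2 + 6t + 2.
Then f(6) = 182.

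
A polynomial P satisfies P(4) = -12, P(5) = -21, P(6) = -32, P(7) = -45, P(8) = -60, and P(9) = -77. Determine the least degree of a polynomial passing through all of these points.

2

Forward differences of the values at x = 4, 5, 6, 7, 8, 9:
  P  : -12  -21  -32  -45  -60  -77
  Δ  : -9  -11  -13  -15  -17
  Δ^2: -2  -2  -2  -2
  Δ^3: 0  0  0
  Δ^4: 0  0
  Δ^5: 0
The second differences are constant (-2) and nonzero, while all higher differences vanish, so the minimal degree is 2.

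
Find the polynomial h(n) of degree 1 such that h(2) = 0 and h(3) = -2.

h(n) = -2n + 4

Write h(n) = an + b. Substituting each data point gives a linear system:
  2a + b = 0
  3a + b = -2
Solving the system yields a = -2, b = 4.
So h(n) = -2n + 4.
Check: h(3) = -2. ✓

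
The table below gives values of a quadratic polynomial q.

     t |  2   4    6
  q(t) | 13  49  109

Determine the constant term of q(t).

1

Write q(t) = at^2 + bt + c. Substituting each data point gives a linear system:
  4a + 2b + c = 13
  16a + 4b + c = 49
  36a + 6b + c = 109
Solving the system yields a = 3, b = 0, c = 1.
So q(t) = 3t² + 1.
The constant term is 1.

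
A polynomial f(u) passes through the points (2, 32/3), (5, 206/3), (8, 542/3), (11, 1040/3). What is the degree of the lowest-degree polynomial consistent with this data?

Forward differences of the values at u = 2, 5, 8, 11:
  f  : 32/3  206/3  542/3  1040/3
  Δ  : 58  112  166
  Δ^2: 54  54
  Δ^3: 0
The second differences are constant (54) and nonzero, while all higher differences vanish, so the minimal degree is 2.

2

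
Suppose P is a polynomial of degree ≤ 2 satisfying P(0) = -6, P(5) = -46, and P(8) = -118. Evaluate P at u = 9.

Using the Lagrange interpolation formula with nodes 0, 5, 8:
  L_0(u) = (u - 5)(u - 8) / 40
  L_1(u) = u(u - 8) / -15
  L_2(u) = u(u - 5) / 24
Then P(u) = -6·L_0(u) - 46·L_1(u) - 118·L_2(u).
Expanding and collecting terms gives P(u) = -2u^2 + 2u - 6.
Evaluating at u = 9: P(9) = -150.

-150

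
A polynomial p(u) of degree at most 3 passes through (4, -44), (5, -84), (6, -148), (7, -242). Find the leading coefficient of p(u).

Write p(u) = au^3 + bu^2 + cu + d. Substituting each data point gives a linear system:
  64a + 16b + 4c + d = -44
  125a + 25b + 5c + d = -84
  216a + 36b + 6c + d = -148
  343a + 49b + 7c + d = -242
Solving the system yields a = -1, b = 3, c = -6, d = -4.
So p(u) = -u³ + 3u² - 6u - 4.
The leading coefficient is -1.

-1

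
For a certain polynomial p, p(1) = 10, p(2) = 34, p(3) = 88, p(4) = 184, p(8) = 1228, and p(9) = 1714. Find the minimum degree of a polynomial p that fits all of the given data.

3

Divided differences on the nodes 1, 2, 3, 4, 8, 9:
  order 0: 10  34  88  184  1228  1714
  order 1: 24  54  96  261  486
  order 2: 15  21  33  45
  order 3: 2  2  2
  order 4: 0  0
  order 5: 0
The order-3 divided differences are all 2 (nonzero) and every higher order vanishes, so the data lies on a polynomial of degree exactly 3.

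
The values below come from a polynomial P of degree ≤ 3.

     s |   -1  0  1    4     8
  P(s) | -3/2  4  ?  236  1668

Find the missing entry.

25/2

The 4 known points determine the degree-3 polynomial uniquely.
Write P(s) = as^3 + bs^2 + cs + d. Substituting each data point gives a linear system:
  -a + b - c + d = -3/2
  d = 4
  64a + 16b + 4c + d = 236
  512a + 64b + 8c + d = 1668
Solving the system yields a = 3, b = 3/2, c = 4, d = 4.
So P(s) = 3s³ + (3/2)s² + 4s + 4.
Then P(1) = 25/2.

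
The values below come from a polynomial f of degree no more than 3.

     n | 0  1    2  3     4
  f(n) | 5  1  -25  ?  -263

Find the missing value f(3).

On equispaced nodes a degree-3 polynomial has vanishing fourth forward difference, so
  f(0) - 4·f(1) + 6·f(2) - 4·f(3) + f(4) = 0.
Substituting the known values and solving for f(3):
  -4·f(3) = 412
  f(3) = -103.

-103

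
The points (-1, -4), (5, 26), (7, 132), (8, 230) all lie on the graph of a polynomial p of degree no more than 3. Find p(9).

Write p(x) = ax^3 + bx^2 + cx + d. Substituting each data point gives a linear system:
  -a + b - c + d = -4
  125a + 25b + 5c + d = 26
  343a + 49b + 7c + d = 132
  512a + 64b + 8c + d = 230
Solving the system yields a = 1, b = -5, c = 4, d = 6.
So p(x) = x^3 - 5x^2 + 4x + 6.
Then p(9) = 366.

366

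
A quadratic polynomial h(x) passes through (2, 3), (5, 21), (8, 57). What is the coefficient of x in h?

-1

Write h(x) = ax^2 + bx + c. Substituting each data point gives a linear system:
  4a + 2b + c = 3
  25a + 5b + c = 21
  64a + 8b + c = 57
Solving the system yields a = 1, b = -1, c = 1.
So h(x) = x^2 - x + 1.
The coefficient of x is -1.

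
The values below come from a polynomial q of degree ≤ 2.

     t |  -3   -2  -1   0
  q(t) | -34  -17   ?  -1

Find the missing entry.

-6

The 3 known points determine the degree-2 polynomial uniquely.
Write q(t) = at^2 + bt + c. Substituting each data point gives a linear system:
  9a - 3b + c = -34
  4a - 2b + c = -17
  c = -1
Solving the system yields a = -3, b = 2, c = -1.
So q(t) = -3t² + 2t - 1.
Then q(-1) = -6.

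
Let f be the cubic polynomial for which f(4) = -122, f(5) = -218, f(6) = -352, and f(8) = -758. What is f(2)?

Using the Lagrange interpolation formula with nodes 4, 5, 6, 8:
  L_0(t) = (t - 5)(t - 6)(t - 8) / -8
  L_1(t) = (t - 4)(t - 6)(t - 8) / 3
  L_2(t) = (t - 4)(t - 5)(t - 8) / -4
  L_3(t) = (t - 4)(t - 5)(t - 6) / 24
Then f(t) = -122·L_0(t) - 218·L_1(t) - 352·L_2(t) - 758·L_3(t).
Expanding and collecting terms gives f(t) = -t³ - 4t² + t + 2.
Evaluating at t = 2: f(2) = -20.

-20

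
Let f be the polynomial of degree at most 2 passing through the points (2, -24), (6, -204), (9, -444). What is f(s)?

Using the Lagrange interpolation formula with nodes 2, 6, 9:
  L_0(s) = (s - 6)(s - 9) / 28
  L_1(s) = (s - 2)(s - 9) / -12
  L_2(s) = (s - 2)(s - 6) / 21
Then f(s) = -24·L_0(s) - 204·L_1(s) - 444·L_2(s).
Expanding and collecting terms gives f(s) = -5s² - 5s + 6.
Check: f(9) = -444. ✓

f(s) = -5s^2 - 5s + 6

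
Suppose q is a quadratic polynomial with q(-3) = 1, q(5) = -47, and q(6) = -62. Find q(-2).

Using the Lagrange interpolation formula with nodes -3, 5, 6:
  L_0(u) = (u - 5)(u - 6) / 72
  L_1(u) = (u + 3)(u - 6) / -8
  L_2(u) = (u + 3)(u - 5) / 9
Then q(u) = 1·L_0(u) - 47·L_1(u) - 62·L_2(u).
Expanding and collecting terms gives q(u) = -u² - 4u - 2.
Evaluating at u = -2: q(-2) = 2.

2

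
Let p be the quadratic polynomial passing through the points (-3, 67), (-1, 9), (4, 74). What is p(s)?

Write p(s) = as^2 + bs + c. Substituting each data point gives a linear system:
  9a - 3b + c = 67
  a - b + c = 9
  16a + 4b + c = 74
Solving the system yields a = 6, b = -5, c = -2.
So p(s) = 6s^2 - 5s - 2.
Check: p(-1) = 9. ✓

p(s) = 6s^2 - 5s - 2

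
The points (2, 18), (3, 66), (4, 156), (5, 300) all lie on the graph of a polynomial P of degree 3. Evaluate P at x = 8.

Write P(x) = ax^3 + bx^2 + cx + d. Substituting each data point gives a linear system:
  8a + 4b + 2c + d = 18
  27a + 9b + 3c + d = 66
  64a + 16b + 4c + d = 156
  125a + 25b + 5c + d = 300
Solving the system yields a = 2, b = 3, c = -5, d = 0.
So P(x) = 2x^3 + 3x^2 - 5x.
Then P(8) = 1176.

1176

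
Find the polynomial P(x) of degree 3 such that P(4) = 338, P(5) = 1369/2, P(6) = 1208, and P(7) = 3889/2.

Using the Lagrange interpolation formula with nodes 4, 5, 6, 7:
  L_0(x) = (x - 5)(x - 6)(x - 7) / -6
  L_1(x) = (x - 4)(x - 6)(x - 7) / 2
  L_2(x) = (x - 4)(x - 5)(x - 7) / -2
  L_3(x) = (x - 4)(x - 5)(x - 6) / 6
Then P(x) = 338·L_0(x) + 1369/2·L_1(x) + 1208·L_2(x) + 3889/2·L_3(x).
Expanding and collecting terms gives P(x) = 6x³ - (3/2)x² - 6x + 2.
Check: P(4) = 338. ✓

P(x) = 6x^3 - (3/2)x^2 - 6x + 2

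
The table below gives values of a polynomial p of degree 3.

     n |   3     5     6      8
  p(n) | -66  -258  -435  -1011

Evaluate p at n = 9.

Using the Lagrange interpolation formula with nodes 3, 5, 6, 8:
  L_0(n) = (n - 5)(n - 6)(n - 8) / -30
  L_1(n) = (n - 3)(n - 6)(n - 8) / 6
  L_2(n) = (n - 3)(n - 5)(n - 8) / -6
  L_3(n) = (n - 3)(n - 5)(n - 6) / 30
Then p(n) = -66·L_0(n) - 258·L_1(n) - 435·L_2(n) - 1011·L_3(n).
Expanding and collecting terms gives p(n) = -2n^3 + n^2 - 6n - 3.
Evaluating at n = 9: p(9) = -1434.

-1434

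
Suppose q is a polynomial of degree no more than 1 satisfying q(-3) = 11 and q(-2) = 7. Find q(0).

-1

Write q(u) = au + b. Substituting each data point gives a linear system:
  -3a + b = 11
  -2a + b = 7
Solving the system yields a = -4, b = -1.
So q(u) = -4u - 1.
Then q(0) = -1.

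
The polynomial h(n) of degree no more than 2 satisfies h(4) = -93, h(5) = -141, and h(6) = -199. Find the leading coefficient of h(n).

Write h(n) = an^2 + bn + c. Substituting each data point gives a linear system:
  16a + 4b + c = -93
  25a + 5b + c = -141
  36a + 6b + c = -199
Solving the system yields a = -5, b = -3, c = -1.
So h(n) = -5n² - 3n - 1.
The leading coefficient is -5.

-5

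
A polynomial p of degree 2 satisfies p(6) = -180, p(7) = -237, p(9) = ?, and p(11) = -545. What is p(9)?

The 3 known points determine the degree-2 polynomial uniquely.
Write p(s) = as^2 + bs + c. Substituting each data point gives a linear system:
  36a + 6b + c = -180
  49a + 7b + c = -237
  121a + 11b + c = -545
Solving the system yields a = -4, b = -5, c = -6.
So p(s) = -4s² - 5s - 6.
Then p(9) = -375.

-375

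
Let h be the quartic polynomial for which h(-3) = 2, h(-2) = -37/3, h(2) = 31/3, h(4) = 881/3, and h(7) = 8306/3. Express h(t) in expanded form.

Using the Lagrange interpolation formula with nodes -3, -2, 2, 4, 7:
  L_0(t) = (t + 2)(t - 2)(t - 4)(t - 7) / 350
  L_1(t) = (t + 3)(t - 2)(t - 4)(t - 7) / -216
  L_2(t) = (t + 3)(t + 2)(t - 4)(t - 7) / 200
  L_3(t) = (t + 3)(t + 2)(t - 2)(t - 7) / -252
  L_4(t) = (t + 3)(t + 2)(t - 2)(t - 4) / 1350
Then h(t) = 2·L_0(t) - 37/3·L_1(t) + 31/3·L_2(t) + 881/3·L_3(t) + 8306/3·L_4(t).
Expanding and collecting terms gives h(t) = t^4 + (5/3)t^3 - 4t^2 - t - 1.
Check: h(-3) = 2. ✓

h(t) = t^4 + (5/3)t^3 - 4t^2 - t - 1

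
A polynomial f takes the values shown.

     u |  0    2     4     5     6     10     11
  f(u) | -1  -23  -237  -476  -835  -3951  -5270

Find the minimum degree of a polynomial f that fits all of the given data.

Divided differences on the nodes 0, 2, 4, 5, 6, 10, 11:
  order 0: -1  -23  -237  -476  -835  -3951  -5270
  order 1: -11  -107  -239  -359  -779  -1319
  order 2: -24  -44  -60  -84  -108
  order 3: -4  -4  -4  -4
  order 4: 0  0  0
  order 5: 0  0
  order 6: 0
The order-3 divided differences are all -4 (nonzero) and every higher order vanishes, so the data lies on a polynomial of degree exactly 3.

3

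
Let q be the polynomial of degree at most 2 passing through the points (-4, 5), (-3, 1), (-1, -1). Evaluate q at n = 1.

Using the Lagrange interpolation formula with nodes -4, -3, -1:
  L_0(n) = (n + 3)(n + 1) / 3
  L_1(n) = (n + 4)(n + 1) / -2
  L_2(n) = (n + 4)(n + 3) / 6
Then q(n) = 5·L_0(n) + 1·L_1(n) - 1·L_2(n).
Expanding and collecting terms gives q(n) = n² + 3n + 1.
Evaluating at n = 1: q(1) = 5.

5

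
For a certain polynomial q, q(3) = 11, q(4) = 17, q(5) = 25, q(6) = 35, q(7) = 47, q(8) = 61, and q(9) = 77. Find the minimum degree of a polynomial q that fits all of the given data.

Forward differences of the values at x = 3, 4, 5, 6, 7, 8, 9:
  q  : 11  17  25  35  47  61  77
  Δ  : 6  8  10  12  14  16
  Δ^2: 2  2  2  2  2
  Δ^3: 0  0  0  0
  Δ^4: 0  0  0
  Δ^5: 0  0
  Δ^6: 0
The second differences are constant (2) and nonzero, while all higher differences vanish, so the minimal degree is 2.

2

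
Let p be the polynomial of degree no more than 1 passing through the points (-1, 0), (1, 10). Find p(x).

p(x) = 5x + 5

Using the Lagrange interpolation formula with nodes -1, 1:
  L_0(x) = (x - 1) / -2
  L_1(x) = (x + 1) / 2
Then p(x) = 0·L_0(x) + 10·L_1(x).
Expanding and collecting terms gives p(x) = 5x + 5.
Check: p(1) = 10. ✓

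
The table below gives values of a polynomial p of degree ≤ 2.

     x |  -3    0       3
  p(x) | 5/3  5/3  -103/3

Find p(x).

p(x) = -2x^2 - 6x + 5/3

Write p(x) = ax^2 + bx + c. Substituting each data point gives a linear system:
  9a - 3b + c = 5/3
  c = 5/3
  9a + 3b + c = -103/3
Solving the system yields a = -2, b = -6, c = 5/3.
So p(x) = -2x^2 - 6x + 5/3.
Check: p(3) = -103/3. ✓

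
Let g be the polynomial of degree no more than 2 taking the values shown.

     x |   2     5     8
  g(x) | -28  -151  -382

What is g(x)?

Write g(x) = ax^2 + bx + c. Substituting each data point gives a linear system:
  4a + 2b + c = -28
  25a + 5b + c = -151
  64a + 8b + c = -382
Solving the system yields a = -6, b = 1, c = -6.
So g(x) = -6x^2 + x - 6.
Check: g(5) = -151. ✓

g(x) = -6x^2 + x - 6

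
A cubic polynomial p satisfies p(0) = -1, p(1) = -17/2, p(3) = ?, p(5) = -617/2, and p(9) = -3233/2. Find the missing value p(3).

-161/2

The 4 known points determine the degree-3 polynomial uniquely.
Write p(n) = an^3 + bn^2 + cn + d. Substituting each data point gives a linear system:
  d = -1
  a + b + c + d = -17/2
  125a + 25b + 5c + d = -617/2
  729a + 81b + 9c + d = -3233/2
Solving the system yields a = -2, b = -3/2, c = -4, d = -1.
So p(n) = -2n^3 - (3/2)n^2 - 4n - 1.
Then p(3) = -161/2.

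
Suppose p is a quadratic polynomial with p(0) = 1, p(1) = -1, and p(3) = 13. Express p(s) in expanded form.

p(s) = 3s^2 - 5s + 1

Write p(s) = as^2 + bs + c. Substituting each data point gives a linear system:
  c = 1
  a + b + c = -1
  9a + 3b + c = 13
Solving the system yields a = 3, b = -5, c = 1.
So p(s) = 3s^2 - 5s + 1.
Check: p(3) = 13. ✓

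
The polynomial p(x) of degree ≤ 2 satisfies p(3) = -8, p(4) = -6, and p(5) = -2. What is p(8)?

22

Using the Lagrange interpolation formula with nodes 3, 4, 5:
  L_0(x) = (x - 4)(x - 5) / 2
  L_1(x) = (x - 3)(x - 5) / -1
  L_2(x) = (x - 3)(x - 4) / 2
Then p(x) = -8·L_0(x) - 6·L_1(x) - 2·L_2(x).
Expanding and collecting terms gives p(x) = x² - 5x - 2.
Evaluating at x = 8: p(8) = 22.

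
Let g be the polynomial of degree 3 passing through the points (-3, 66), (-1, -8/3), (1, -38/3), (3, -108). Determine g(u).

Write g(u) = au^3 + bu^2 + cu + d. Substituting each data point gives a linear system:
  -27a + 9b - 3c + d = 66
  -a + b - c + d = -8/3
  a + b + c + d = -38/3
  27a + 9b + 3c + d = -108
Solving the system yields a = -3, b = -5/3, c = -2, d = -6.
So g(u) = -3u^3 - (5/3)u^2 - 2u - 6.
Check: g(-1) = -8/3. ✓

g(u) = -3u^3 - (5/3)u^2 - 2u - 6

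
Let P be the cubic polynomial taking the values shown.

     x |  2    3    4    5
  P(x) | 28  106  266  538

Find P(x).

P(x) = 5x^3 - 4x^2 + 3x - 2

Using the Lagrange interpolation formula with nodes 2, 3, 4, 5:
  L_0(x) = (x - 3)(x - 4)(x - 5) / -6
  L_1(x) = (x - 2)(x - 4)(x - 5) / 2
  L_2(x) = (x - 2)(x - 3)(x - 5) / -2
  L_3(x) = (x - 2)(x - 3)(x - 4) / 6
Then P(x) = 28·L_0(x) + 106·L_1(x) + 266·L_2(x) + 538·L_3(x).
Expanding and collecting terms gives P(x) = 5x³ - 4x² + 3x - 2.
Check: P(4) = 266. ✓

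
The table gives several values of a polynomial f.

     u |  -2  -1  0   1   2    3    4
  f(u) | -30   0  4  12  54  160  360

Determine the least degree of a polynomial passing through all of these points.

3

Forward differences of the values at u = -2, -1, 0, 1, 2, 3, 4:
  f  : -30  0  4  12  54  160  360
  Δ  : 30  4  8  42  106  200
  Δ^2: -26  4  34  64  94
  Δ^3: 30  30  30  30
  Δ^4: 0  0  0
  Δ^5: 0  0
  Δ^6: 0
The third differences are constant (30) and nonzero, while all higher differences vanish, so the minimal degree is 3.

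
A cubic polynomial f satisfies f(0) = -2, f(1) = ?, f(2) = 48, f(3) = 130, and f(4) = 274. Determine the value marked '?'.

10

The 4 known points determine the degree-3 polynomial uniquely.
Write f(s) = as^3 + bs^2 + cs + d. Substituting each data point gives a linear system:
  d = -2
  8a + 4b + 2c + d = 48
  27a + 9b + 3c + d = 130
  64a + 16b + 4c + d = 274
Solving the system yields a = 3, b = 4, c = 5, d = -2.
So f(s) = 3s³ + 4s² + 5s - 2.
Then f(1) = 10.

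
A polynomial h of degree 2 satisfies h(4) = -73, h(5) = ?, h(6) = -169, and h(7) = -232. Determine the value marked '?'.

-116

On equispaced nodes a degree-2 polynomial has vanishing third forward difference, so
  - h(4) + 3·h(5) - 3·h(6) + h(7) = 0.
Substituting the known values and solving for h(5):
  3·h(5) = -348
  h(5) = -116.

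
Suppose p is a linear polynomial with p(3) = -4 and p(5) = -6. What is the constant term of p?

-1

Write p(n) = an + b. Substituting each data point gives a linear system:
  3a + b = -4
  5a + b = -6
Solving the system yields a = -1, b = -1.
So p(n) = -n - 1.
The constant term is -1.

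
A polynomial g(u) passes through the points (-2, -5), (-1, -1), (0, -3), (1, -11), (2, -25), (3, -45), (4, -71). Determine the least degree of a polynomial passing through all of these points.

2

Forward differences of the values at u = -2, -1, 0, 1, 2, 3, 4:
  g  : -5  -1  -3  -11  -25  -45  -71
  Δ  : 4  -2  -8  -14  -20  -26
  Δ^2: -6  -6  -6  -6  -6
  Δ^3: 0  0  0  0
  Δ^4: 0  0  0
  Δ^5: 0  0
  Δ^6: 0
The second differences are constant (-6) and nonzero, while all higher differences vanish, so the minimal degree is 2.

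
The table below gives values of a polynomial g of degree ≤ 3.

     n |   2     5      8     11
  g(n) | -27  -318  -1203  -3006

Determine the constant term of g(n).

-3

Write g(n) = an^3 + bn^2 + cn + d. Substituting each data point gives a linear system:
  8a + 4b + 2c + d = -27
  125a + 25b + 5c + d = -318
  512a + 64b + 8c + d = -1203
  1331a + 121b + 11c + d = -3006
Solving the system yields a = -2, b = -3, c = 2, d = -3.
So g(n) = -2n³ - 3n² + 2n - 3.
The constant term is -3.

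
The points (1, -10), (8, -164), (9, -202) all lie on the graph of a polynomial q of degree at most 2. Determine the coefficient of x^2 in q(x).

-2

Write q(x) = ax^2 + bx + c. Substituting each data point gives a linear system:
  a + b + c = -10
  64a + 8b + c = -164
  81a + 9b + c = -202
Solving the system yields a = -2, b = -4, c = -4.
So q(x) = -2x^2 - 4x - 4.
The leading coefficient is -2.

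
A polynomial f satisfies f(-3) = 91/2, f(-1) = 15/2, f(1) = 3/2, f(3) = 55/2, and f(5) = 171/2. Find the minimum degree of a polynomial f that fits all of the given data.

2

Forward differences of the values at s = -3, -1, 1, 3, 5:
  f  : 91/2  15/2  3/2  55/2  171/2
  Δ  : -38  -6  26  58
  Δ^2: 32  32  32
  Δ^3: 0  0
  Δ^4: 0
The second differences are constant (32) and nonzero, while all higher differences vanish, so the minimal degree is 2.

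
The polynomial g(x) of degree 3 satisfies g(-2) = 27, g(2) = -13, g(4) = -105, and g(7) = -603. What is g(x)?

g(x) = -2x^3 + 2x^2 - 2x - 1

Write g(x) = ax^3 + bx^2 + cx + d. Substituting each data point gives a linear system:
  -8a + 4b - 2c + d = 27
  8a + 4b + 2c + d = -13
  64a + 16b + 4c + d = -105
  343a + 49b + 7c + d = -603
Solving the system yields a = -2, b = 2, c = -2, d = -1.
So g(x) = -2x^3 + 2x^2 - 2x - 1.
Check: g(2) = -13. ✓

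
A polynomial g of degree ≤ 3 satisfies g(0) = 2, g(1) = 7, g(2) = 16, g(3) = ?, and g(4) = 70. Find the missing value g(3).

The 4 known points determine the degree-3 polynomial uniquely.
Write g(t) = at^3 + bt^2 + ct + d. Substituting each data point gives a linear system:
  d = 2
  a + b + c + d = 7
  8a + 4b + 2c + d = 16
  64a + 16b + 4c + d = 70
Solving the system yields a = 1, b = -1, c = 5, d = 2.
So g(t) = t³ - t² + 5t + 2.
Then g(3) = 35.

35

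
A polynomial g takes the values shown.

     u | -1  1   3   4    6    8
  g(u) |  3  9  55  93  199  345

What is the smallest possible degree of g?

2

Divided differences on the nodes -1, 1, 3, 4, 6, 8:
  order 0: 3  9  55  93  199  345
  order 1: 3  23  38  53  73
  order 2: 5  5  5  5
  order 3: 0  0  0
  order 4: 0  0
  order 5: 0
The order-2 divided differences are all 5 (nonzero) and every higher order vanishes, so the data lies on a polynomial of degree exactly 2.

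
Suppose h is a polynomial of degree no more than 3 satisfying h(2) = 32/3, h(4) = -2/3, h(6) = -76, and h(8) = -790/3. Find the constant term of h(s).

6

Write h(s) = as^3 + bs^2 + cs + d. Substituting each data point gives a linear system:
  8a + 4b + 2c + d = 32/3
  64a + 16b + 4c + d = -2/3
  216a + 36b + 6c + d = -76
  512a + 64b + 8c + d = -790/3
Solving the system yields a = -1, b = 4, c = -5/3, d = 6.
So h(s) = -s³ + 4s² - (5/3)s + 6.
The constant term is 6.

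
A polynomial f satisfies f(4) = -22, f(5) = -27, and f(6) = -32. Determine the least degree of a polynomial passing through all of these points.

1

Forward differences of the values at x = 4, 5, 6:
  f  : -22  -27  -32
  Δ  : -5  -5
  Δ^2: 0
The first differences are constant (-5) and nonzero, while all higher differences vanish, so the minimal degree is 1.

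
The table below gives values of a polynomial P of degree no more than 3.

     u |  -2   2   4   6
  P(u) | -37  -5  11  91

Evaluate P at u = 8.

Using the Lagrange interpolation formula with nodes -2, 2, 4, 6:
  L_0(u) = (u - 2)(u - 4)(u - 6) / -192
  L_1(u) = (u + 2)(u - 4)(u - 6) / 32
  L_2(u) = (u + 2)(u - 2)(u - 6) / -24
  L_3(u) = (u + 2)(u - 2)(u - 4) / 64
Then P(u) = -37·L_0(u) - 5·L_1(u) + 11·L_2(u) + 91·L_3(u).
Expanding and collecting terms gives P(u) = u^3 - 4u^2 + 4u - 5.
Evaluating at u = 8: P(8) = 283.

283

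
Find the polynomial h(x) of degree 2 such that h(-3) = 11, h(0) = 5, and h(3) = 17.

Write h(x) = ax^2 + bx + c. Substituting each data point gives a linear system:
  9a - 3b + c = 11
  c = 5
  9a + 3b + c = 17
Solving the system yields a = 1, b = 1, c = 5.
So h(x) = x^2 + x + 5.
Check: h(-3) = 11. ✓

h(x) = x^2 + x + 5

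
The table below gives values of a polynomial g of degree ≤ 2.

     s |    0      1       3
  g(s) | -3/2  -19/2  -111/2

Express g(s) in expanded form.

g(s) = -5s^2 - 3s - 3/2

Using the Lagrange interpolation formula with nodes 0, 1, 3:
  L_0(s) = (s - 1)(s - 3) / 3
  L_1(s) = s(s - 3) / -2
  L_2(s) = s(s - 1) / 6
Then g(s) = -3/2·L_0(s) - 19/2·L_1(s) - 111/2·L_2(s).
Expanding and collecting terms gives g(s) = -5s^2 - 3s - 3/2.
Check: g(1) = -19/2. ✓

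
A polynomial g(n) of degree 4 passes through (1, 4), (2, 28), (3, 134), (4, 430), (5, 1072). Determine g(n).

Using the Lagrange interpolation formula with nodes 1, 2, 3, 4, 5:
  L_0(n) = (n - 2)(n - 3)(n - 4)(n - 5) / 24
  L_1(n) = (n - 1)(n - 3)(n - 4)(n - 5) / -6
  L_2(n) = (n - 1)(n - 2)(n - 4)(n - 5) / 4
  L_3(n) = (n - 1)(n - 2)(n - 3)(n - 5) / -6
  L_4(n) = (n - 1)(n - 2)(n - 3)(n - 4) / 24
Then g(n) = 4·L_0(n) + 28·L_1(n) + 134·L_2(n) + 430·L_3(n) + 1072·L_4(n).
Expanding and collecting terms gives g(n) = 2n⁴ - 2n³ + 3n² - n + 2.
Check: g(4) = 430. ✓

g(n) = 2n^4 - 2n^3 + 3n^2 - n + 2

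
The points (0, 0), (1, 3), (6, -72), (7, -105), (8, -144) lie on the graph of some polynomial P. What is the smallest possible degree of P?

Divided differences on the nodes 0, 1, 6, 7, 8:
  order 0: 0  3  -72  -105  -144
  order 1: 3  -15  -33  -39
  order 2: -3  -3  -3
  order 3: 0  0
  order 4: 0
The order-2 divided differences are all -3 (nonzero) and every higher order vanishes, so the data lies on a polynomial of degree exactly 2.

2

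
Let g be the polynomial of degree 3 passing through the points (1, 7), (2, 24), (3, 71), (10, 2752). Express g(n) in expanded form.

g(n) = 3n^3 - 3n^2 + 5n + 2

Using the Lagrange interpolation formula with nodes 1, 2, 3, 10:
  L_0(n) = (n - 2)(n - 3)(n - 10) / -18
  L_1(n) = (n - 1)(n - 3)(n - 10) / 8
  L_2(n) = (n - 1)(n - 2)(n - 10) / -14
  L_3(n) = (n - 1)(n - 2)(n - 3) / 504
Then g(n) = 7·L_0(n) + 24·L_1(n) + 71·L_2(n) + 2752·L_3(n).
Expanding and collecting terms gives g(n) = 3n^3 - 3n^2 + 5n + 2.
Check: g(10) = 2752. ✓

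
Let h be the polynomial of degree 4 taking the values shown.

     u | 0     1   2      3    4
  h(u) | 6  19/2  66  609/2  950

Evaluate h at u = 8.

15462

Using the Lagrange interpolation formula with nodes 0, 1, 2, 3, 4:
  L_0(u) = (u - 1)(u - 2)(u - 3)(u - 4) / 24
  L_1(u) = u(u - 2)(u - 3)(u - 4) / -6
  L_2(u) = u(u - 1)(u - 3)(u - 4) / 4
  L_3(u) = u(u - 1)(u - 2)(u - 4) / -6
  L_4(u) = u(u - 1)(u - 2)(u - 3) / 24
Then h(u) = 6·L_0(u) + 19/2·L_1(u) + 66·L_2(u) + 609/2·L_3(u) + 950·L_4(u).
Expanding and collecting terms gives h(u) = 4u^4 - (5/2)u^3 + 6u^2 - 4u + 6.
Evaluating at u = 8: h(8) = 15462.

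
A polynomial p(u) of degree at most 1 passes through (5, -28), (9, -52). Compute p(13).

Using the Lagrange interpolation formula with nodes 5, 9:
  L_0(u) = (u - 9) / -4
  L_1(u) = (u - 5) / 4
Then p(u) = -28·L_0(u) - 52·L_1(u).
Expanding and collecting terms gives p(u) = -6u + 2.
Evaluating at u = 13: p(13) = -76.

-76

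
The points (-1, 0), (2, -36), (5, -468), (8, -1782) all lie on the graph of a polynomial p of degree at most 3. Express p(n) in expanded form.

p(n) = -3n^3 - 4n^2 + n + 2

Write p(n) = an^3 + bn^2 + cn + d. Substituting each data point gives a linear system:
  -a + b - c + d = 0
  8a + 4b + 2c + d = -36
  125a + 25b + 5c + d = -468
  512a + 64b + 8c + d = -1782
Solving the system yields a = -3, b = -4, c = 1, d = 2.
So p(n) = -3n^3 - 4n^2 + n + 2.
Check: p(2) = -36. ✓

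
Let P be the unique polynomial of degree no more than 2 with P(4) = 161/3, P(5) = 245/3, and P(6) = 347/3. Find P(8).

Forward differences of the values at s = 4, 5, 6:
  P  : 161/3  245/3  347/3
  Δ  : 28  34
  Δ^2: 6
The second differences are constant, confirming degree 2.
Interpolating (Newton forward form) and evaluating at s = 8 gives P(8) = 605/3.

605/3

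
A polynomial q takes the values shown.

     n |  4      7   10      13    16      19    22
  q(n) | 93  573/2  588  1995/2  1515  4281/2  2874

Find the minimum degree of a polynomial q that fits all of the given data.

2

Forward differences of the values at n = 4, 7, 10, 13, 16, 19, 22:
  q  : 93  573/2  588  1995/2  1515  4281/2  2874
  Δ  : 387/2  603/2  819/2  1035/2  1251/2  1467/2
  Δ^2: 108  108  108  108  108
  Δ^3: 0  0  0  0
  Δ^4: 0  0  0
  Δ^5: 0  0
  Δ^6: 0
The second differences are constant (108) and nonzero, while all higher differences vanish, so the minimal degree is 2.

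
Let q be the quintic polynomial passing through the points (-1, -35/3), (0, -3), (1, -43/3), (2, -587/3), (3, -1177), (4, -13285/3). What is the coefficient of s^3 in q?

Write q(s) = as^5 + bs^4 + cs^3 + ds^2 + es + k. Substituting each data point gives a linear system:
  -a + b - c + d - e + k = -35/3
  k = -3
  a + b + c + d + e + k = -43/3
  32a + 16b + 8c + 4d + 2e + k = -587/3
  243a + 81b + 27c + 9d + 3e + k = -1177
  1024a + 256b + 64c + 16d + 4e + k = -13285/3
Solving the system yields a = -3, b = -5, c = 0, d = -5, e = 5/3, k = -3.
So q(s) = -3s^5 - 5s^4 - 5s^2 + (5/3)s - 3.
The coefficient of s^3 is 0.

0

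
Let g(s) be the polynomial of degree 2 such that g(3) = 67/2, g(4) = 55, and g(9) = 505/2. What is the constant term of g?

Write g(s) = as^2 + bs + c. Substituting each data point gives a linear system:
  9a + 3b + c = 67/2
  16a + 4b + c = 55
  81a + 9b + c = 505/2
Solving the system yields a = 3, b = 1/2, c = 5.
So g(s) = 3s^2 + (1/2)s + 5.
The constant term is 5.

5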